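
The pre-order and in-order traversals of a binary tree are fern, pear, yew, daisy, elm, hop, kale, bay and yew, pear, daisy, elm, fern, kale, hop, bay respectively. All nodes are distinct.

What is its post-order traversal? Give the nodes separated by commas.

The first element of pre-order is the root; it splits in-order into left and right subtrees.
Root fern: left subtree has 4 nodes {yew, pear, daisy, elm}, right has 3 {kale, hop, bay}.
  Root pear: left subtree has 1 node {yew}, right has 2 {daisy, elm}.
    Root daisy: left subtree has 0 nodes { }, right has 1 {elm}.
  Root hop: left subtree has 1 node {kale}, right has 1 {bay}.

yew, elm, daisy, pear, kale, bay, hop, fern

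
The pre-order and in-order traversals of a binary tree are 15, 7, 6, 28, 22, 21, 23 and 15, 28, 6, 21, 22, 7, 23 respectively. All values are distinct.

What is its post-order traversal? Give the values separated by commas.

28, 21, 22, 6, 23, 7, 15

The first element of pre-order is the root; it splits in-order into left and right subtrees.
Root 15: left subtree has 0 nodes { }, right has 6 {28, 6, 21, 22, 7, 23}.
  Root 7: left subtree has 4 nodes {28, 6, 21, 22}, right has 1 {23}.
    Root 6: left subtree has 1 node {28}, right has 2 {21, 22}.
      Root 22: left subtree has 1 node {21}, right has 0 { }.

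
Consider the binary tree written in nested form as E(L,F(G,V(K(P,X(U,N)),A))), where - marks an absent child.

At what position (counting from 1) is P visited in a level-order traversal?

8

Level-order visits nodes level by level from the root, left to right within each level.
Level 0: E
Level 1: L, F
Level 2: G, V
Level 3: K, A
Level 4: P, X
Level 5: U, N
Full level-order sequence: E, L, F, G, V, K, A, P, X, U, N.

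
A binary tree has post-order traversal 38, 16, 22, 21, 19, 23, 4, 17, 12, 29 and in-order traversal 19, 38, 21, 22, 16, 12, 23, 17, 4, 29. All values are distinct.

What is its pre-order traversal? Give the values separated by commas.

The last element of post-order is the root; it splits in-order into left and right subtrees.
Root 29: left subtree has 9 nodes {19, 38, 21, 22, 16, 12, 23, 17, 4}, right has 0 { }.
  Root 12: left subtree has 5 nodes {19, 38, 21, 22, 16}, right has 3 {23, 17, 4}.
    Root 19: left subtree has 0 nodes { }, right has 4 {38, 21, 22, 16}.
      Root 21: left subtree has 1 node {38}, right has 2 {22, 16}.
        Root 22: left subtree has 0 nodes { }, right has 1 {16}.
    Root 17: left subtree has 1 node {23}, right has 1 {4}.

29, 12, 19, 21, 38, 22, 16, 17, 23, 4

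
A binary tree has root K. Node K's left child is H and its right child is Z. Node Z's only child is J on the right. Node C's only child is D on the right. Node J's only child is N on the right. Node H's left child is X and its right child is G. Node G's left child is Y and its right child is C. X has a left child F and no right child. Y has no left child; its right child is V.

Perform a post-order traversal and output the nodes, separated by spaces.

F X V Y D C G H N J Z K

Post-order visits the left subtree, then the right subtree, then the node.
At K: go left to H.
  At H: go left to X.
    At X: go left to F.
      F is a leaf — visit F.
    At X: no right child.
    Visit X.
  At H: go right to G.
    At G: go left to Y.
      At Y: no left child.
      At Y: go right to V.
        V is a leaf — visit V.
      Visit Y.
    At G: go right to C.
      At C: no left child.
      At C: go right to D.
        D is a leaf — visit D.
      Visit C.
    Visit G.
  Visit H.
At K: go right to Z.
  At Z: no left child.
  At Z: go right to J.
    At J: no left child.
    At J: go right to N.
      N is a leaf — visit N.
    Visit J.
  Visit Z.
Visit K.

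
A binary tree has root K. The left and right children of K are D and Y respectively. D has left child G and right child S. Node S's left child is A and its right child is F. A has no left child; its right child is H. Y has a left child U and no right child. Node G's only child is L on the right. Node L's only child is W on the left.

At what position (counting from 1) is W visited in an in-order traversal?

2

In-order visits the left subtree, then the node, then the right subtree.
At K: go left to D.
  At D: go left to G.
    At G: no left child.
    Visit G.
    At G: go right to L.
      At L: go left to W.
        W is a leaf — visit W.
      Visit L.
      At L: no right child.
  Visit D.
  At D: go right to S.
    At S: go left to A.
      At A: no left child.
      Visit A.
      At A: go right to H.
        H is a leaf — visit H.
    Visit S.
    At S: go right to F.
      F is a leaf — visit F.
Visit K.
At K: go right to Y.
  At Y: go left to U.
    U is a leaf — visit U.
  Visit Y.
  At Y: no right child.
Full in-order sequence: G, W, L, D, A, H, S, F, K, U, Y.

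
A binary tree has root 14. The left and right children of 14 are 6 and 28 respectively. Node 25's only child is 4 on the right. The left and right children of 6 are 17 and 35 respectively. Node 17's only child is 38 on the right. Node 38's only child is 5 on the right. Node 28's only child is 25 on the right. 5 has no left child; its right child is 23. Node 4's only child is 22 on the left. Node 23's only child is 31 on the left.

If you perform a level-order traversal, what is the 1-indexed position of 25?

6

Level-order visits nodes level by level from the root, left to right within each level.
Level 0: 14
Level 1: 6, 28
Level 2: 17, 35, 25
Level 3: 38, 4
Level 4: 5, 22
Level 5: 23
Level 6: 31
Full level-order sequence: 14, 6, 28, 17, 35, 25, 38, 4, 5, 22, 23, 31.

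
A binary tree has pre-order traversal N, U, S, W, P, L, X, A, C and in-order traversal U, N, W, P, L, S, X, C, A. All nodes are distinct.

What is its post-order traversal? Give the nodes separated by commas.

The first element of pre-order is the root; it splits in-order into left and right subtrees.
Root N: left subtree has 1 node {U}, right has 7 {W, P, L, S, X, C, A}.
  Root S: left subtree has 3 nodes {W, P, L}, right has 3 {X, C, A}.
    Root W: left subtree has 0 nodes { }, right has 2 {P, L}.
      Root P: left subtree has 0 nodes { }, right has 1 {L}.
    Root X: left subtree has 0 nodes { }, right has 2 {C, A}.
      Root A: left subtree has 1 node {C}, right has 0 { }.

U, L, P, W, C, A, X, S, N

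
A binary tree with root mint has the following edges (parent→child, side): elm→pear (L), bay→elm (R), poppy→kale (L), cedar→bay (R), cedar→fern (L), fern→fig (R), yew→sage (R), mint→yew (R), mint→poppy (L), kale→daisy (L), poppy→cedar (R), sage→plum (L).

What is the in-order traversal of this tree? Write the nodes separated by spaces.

In-order visits the left subtree, then the node, then the right subtree.
At mint: go left to poppy.
  At poppy: go left to kale.
    At kale: go left to daisy.
      daisy is a leaf — visit daisy.
    Visit kale.
    At kale: no right child.
  Visit poppy.
  At poppy: go right to cedar.
    At cedar: go left to fern.
      At fern: no left child.
      Visit fern.
      At fern: go right to fig.
        fig is a leaf — visit fig.
    Visit cedar.
    At cedar: go right to bay.
      At bay: no left child.
      Visit bay.
      At bay: go right to elm.
        At elm: go left to pear.
          pear is a leaf — visit pear.
        Visit elm.
        At elm: no right child.
Visit mint.
At mint: go right to yew.
  At yew: no left child.
  Visit yew.
  At yew: go right to sage.
    At sage: go left to plum.
      plum is a leaf — visit plum.
    Visit sage.
    At sage: no right child.

daisy kale poppy fern fig cedar bay pear elm mint yew plum sage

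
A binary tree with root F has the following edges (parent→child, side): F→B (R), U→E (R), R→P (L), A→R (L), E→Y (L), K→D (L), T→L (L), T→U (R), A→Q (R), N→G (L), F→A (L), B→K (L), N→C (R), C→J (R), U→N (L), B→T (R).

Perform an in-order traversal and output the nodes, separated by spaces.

P R A Q F D K B L T G N C J U Y E

In-order visits the left subtree, then the node, then the right subtree.
At F: go left to A.
  At A: go left to R.
    At R: go left to P.
      P is a leaf — visit P.
    Visit R.
    At R: no right child.
  Visit A.
  At A: go right to Q.
    Q is a leaf — visit Q.
Visit F.
At F: go right to B.
  At B: go left to K.
    At K: go left to D.
      D is a leaf — visit D.
    Visit K.
    At K: no right child.
  Visit B.
  At B: go right to T.
    At T: go left to L.
      L is a leaf — visit L.
    Visit T.
    At T: go right to U.
      At U: go left to N.
        At N: go left to G.
          G is a leaf — visit G.
        Visit N.
        At N: go right to C.
          At C: no left child.
          Visit C.
          At C: go right to J.
            J is a leaf — visit J.
      Visit U.
      At U: go right to E.
        At E: go left to Y.
          Y is a leaf — visit Y.
        Visit E.
        At E: no right child.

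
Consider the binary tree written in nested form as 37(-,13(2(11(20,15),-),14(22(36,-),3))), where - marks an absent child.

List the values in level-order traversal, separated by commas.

Level-order visits nodes level by level from the root, left to right within each level.
Level 0: 37
Level 1: 13
Level 2: 2, 14
Level 3: 11, 22, 3
Level 4: 20, 15, 36

37, 13, 2, 14, 11, 22, 3, 20, 15, 36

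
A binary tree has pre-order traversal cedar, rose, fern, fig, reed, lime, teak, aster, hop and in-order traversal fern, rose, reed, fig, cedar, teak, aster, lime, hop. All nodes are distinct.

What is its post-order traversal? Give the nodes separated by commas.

The first element of pre-order is the root; it splits in-order into left and right subtrees.
Root cedar: left subtree has 4 nodes {fern, rose, reed, fig}, right has 4 {teak, aster, lime, hop}.
  Root rose: left subtree has 1 node {fern}, right has 2 {reed, fig}.
    Root fig: left subtree has 1 node {reed}, right has 0 { }.
  Root lime: left subtree has 2 nodes {teak, aster}, right has 1 {hop}.
    Root teak: left subtree has 0 nodes { }, right has 1 {aster}.

fern, reed, fig, rose, aster, teak, hop, lime, cedar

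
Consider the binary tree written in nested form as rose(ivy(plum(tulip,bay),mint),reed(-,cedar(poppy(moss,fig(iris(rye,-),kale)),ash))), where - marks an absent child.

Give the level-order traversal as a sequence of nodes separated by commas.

rose, ivy, reed, plum, mint, cedar, tulip, bay, poppy, ash, moss, fig, iris, kale, rye

Level-order visits nodes level by level from the root, left to right within each level.
Level 0: rose
Level 1: ivy, reed
Level 2: plum, mint, cedar
Level 3: tulip, bay, poppy, ash
Level 4: moss, fig
Level 5: iris, kale
Level 6: rye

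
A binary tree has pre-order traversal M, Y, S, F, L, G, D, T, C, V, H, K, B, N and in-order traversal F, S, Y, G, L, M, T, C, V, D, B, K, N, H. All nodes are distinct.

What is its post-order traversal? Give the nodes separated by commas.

F, S, G, L, Y, V, C, T, B, N, K, H, D, M

The first element of pre-order is the root; it splits in-order into left and right subtrees.
Root M: left subtree has 5 nodes {F, S, Y, G, L}, right has 8 {T, C, V, D, B, K, N, H}.
  Root Y: left subtree has 2 nodes {F, S}, right has 2 {G, L}.
    Root S: left subtree has 1 node {F}, right has 0 { }.
    Root L: left subtree has 1 node {G}, right has 0 { }.
  Root D: left subtree has 3 nodes {T, C, V}, right has 4 {B, K, N, H}.
    Root T: left subtree has 0 nodes { }, right has 2 {C, V}.
      Root C: left subtree has 0 nodes { }, right has 1 {V}.
    Root H: left subtree has 3 nodes {B, K, N}, right has 0 { }.
      Root K: left subtree has 1 node {B}, right has 1 {N}.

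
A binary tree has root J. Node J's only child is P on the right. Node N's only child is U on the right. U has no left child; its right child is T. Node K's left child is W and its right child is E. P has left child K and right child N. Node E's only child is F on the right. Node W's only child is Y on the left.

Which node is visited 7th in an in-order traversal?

P

In-order visits the left subtree, then the node, then the right subtree.
At J: no left child.
Visit J.
At J: go right to P.
  At P: go left to K.
    At K: go left to W.
      At W: go left to Y.
        Y is a leaf — visit Y.
      Visit W.
      At W: no right child.
    Visit K.
    At K: go right to E.
      At E: no left child.
      Visit E.
      At E: go right to F.
        F is a leaf — visit F.
  Visit P.
  At P: go right to N.
    At N: no left child.
    Visit N.
    At N: go right to U.
      At U: no left child.
      Visit U.
      At U: go right to T.
        T is a leaf — visit T.
Full in-order sequence: J, Y, W, K, E, F, P, N, U, T.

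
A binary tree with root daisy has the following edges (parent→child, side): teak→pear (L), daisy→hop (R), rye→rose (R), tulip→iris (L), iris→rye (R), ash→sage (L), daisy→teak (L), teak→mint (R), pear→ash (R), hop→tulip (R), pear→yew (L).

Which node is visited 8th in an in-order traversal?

hop

In-order visits the left subtree, then the node, then the right subtree.
At daisy: go left to teak.
  At teak: go left to pear.
    At pear: go left to yew.
      yew is a leaf — visit yew.
    Visit pear.
    At pear: go right to ash.
      At ash: go left to sage.
        sage is a leaf — visit sage.
      Visit ash.
      At ash: no right child.
  Visit teak.
  At teak: go right to mint.
    mint is a leaf — visit mint.
Visit daisy.
At daisy: go right to hop.
  At hop: no left child.
  Visit hop.
  At hop: go right to tulip.
    At tulip: go left to iris.
      At iris: no left child.
      Visit iris.
      At iris: go right to rye.
        At rye: no left child.
        Visit rye.
        At rye: go right to rose.
          rose is a leaf — visit rose.
    Visit tulip.
    At tulip: no right child.
Full in-order sequence: yew, pear, sage, ash, teak, mint, daisy, hop, iris, rye, rose, tulip.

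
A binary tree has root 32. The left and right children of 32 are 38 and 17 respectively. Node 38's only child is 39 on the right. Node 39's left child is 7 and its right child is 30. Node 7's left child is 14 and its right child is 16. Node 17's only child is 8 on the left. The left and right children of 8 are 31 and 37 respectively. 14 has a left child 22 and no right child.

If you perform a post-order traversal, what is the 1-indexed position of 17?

11

Post-order visits the left subtree, then the right subtree, then the node.
At 32: go left to 38.
  At 38: no left child.
  At 38: go right to 39.
    At 39: go left to 7.
      At 7: go left to 14.
        At 14: go left to 22.
          22 is a leaf — visit 22.
        At 14: no right child.
        Visit 14.
      At 7: go right to 16.
        16 is a leaf — visit 16.
      Visit 7.
    At 39: go right to 30.
      30 is a leaf — visit 30.
    Visit 39.
  Visit 38.
At 32: go right to 17.
  At 17: go left to 8.
    At 8: go left to 31.
      31 is a leaf — visit 31.
    At 8: go right to 37.
      37 is a leaf — visit 37.
    Visit 8.
  At 17: no right child.
  Visit 17.
Visit 32.
Full post-order sequence: 22, 14, 16, 7, 30, 39, 38, 31, 37, 8, 17, 32.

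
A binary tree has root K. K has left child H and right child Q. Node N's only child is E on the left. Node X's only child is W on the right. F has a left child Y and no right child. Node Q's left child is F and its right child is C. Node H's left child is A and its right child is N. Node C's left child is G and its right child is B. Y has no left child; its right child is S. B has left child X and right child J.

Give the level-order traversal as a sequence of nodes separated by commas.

Level-order visits nodes level by level from the root, left to right within each level.
Level 0: K
Level 1: H, Q
Level 2: A, N, F, C
Level 3: E, Y, G, B
Level 4: S, X, J
Level 5: W

K, H, Q, A, N, F, C, E, Y, G, B, S, X, J, W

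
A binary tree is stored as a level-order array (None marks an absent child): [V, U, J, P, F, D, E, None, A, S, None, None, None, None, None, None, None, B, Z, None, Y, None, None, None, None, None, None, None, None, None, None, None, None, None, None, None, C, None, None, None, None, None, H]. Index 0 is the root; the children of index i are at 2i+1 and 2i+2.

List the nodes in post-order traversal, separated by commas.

Post-order visits the left subtree, then the right subtree, then the node.
At V: go left to U.
  At U: go left to P.
    At P: no left child.
    At P: go right to A.
      At A: go left to B.
        At B: no left child.
        At B: go right to C.
          C is a leaf — visit C.
        Visit B.
      At A: go right to Z.
        Z is a leaf — visit Z.
      Visit A.
    Visit P.
  At U: go right to F.
    At F: go left to S.
      At S: no left child.
      At S: go right to Y.
        At Y: no left child.
        At Y: go right to H.
          H is a leaf — visit H.
        Visit Y.
      Visit S.
    At F: no right child.
    Visit F.
  Visit U.
At V: go right to J.
  At J: go left to D.
    D is a leaf — visit D.
  At J: go right to E.
    E is a leaf — visit E.
  Visit J.
Visit V.

C, B, Z, A, P, H, Y, S, F, U, D, E, J, V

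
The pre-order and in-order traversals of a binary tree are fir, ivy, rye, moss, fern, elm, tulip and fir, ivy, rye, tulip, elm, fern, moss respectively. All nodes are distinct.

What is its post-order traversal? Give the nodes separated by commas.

The first element of pre-order is the root; it splits in-order into left and right subtrees.
Root fir: left subtree has 0 nodes { }, right has 6 {ivy, rye, tulip, elm, fern, moss}.
  Root ivy: left subtree has 0 nodes { }, right has 5 {rye, tulip, elm, fern, moss}.
    Root rye: left subtree has 0 nodes { }, right has 4 {tulip, elm, fern, moss}.
      Root moss: left subtree has 3 nodes {tulip, elm, fern}, right has 0 { }.
        Root fern: left subtree has 2 nodes {tulip, elm}, right has 0 { }.
          Root elm: left subtree has 1 node {tulip}, right has 0 { }.

tulip, elm, fern, moss, rye, ivy, fir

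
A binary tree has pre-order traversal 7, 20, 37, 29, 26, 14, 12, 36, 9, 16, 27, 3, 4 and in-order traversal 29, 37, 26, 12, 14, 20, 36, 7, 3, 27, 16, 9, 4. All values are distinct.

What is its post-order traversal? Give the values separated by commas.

29, 12, 14, 26, 37, 36, 20, 3, 27, 16, 4, 9, 7

The first element of pre-order is the root; it splits in-order into left and right subtrees.
Root 7: left subtree has 7 nodes {29, 37, 26, 12, 14, 20, 36}, right has 5 {3, 27, 16, 9, 4}.
  Root 20: left subtree has 5 nodes {29, 37, 26, 12, 14}, right has 1 {36}.
    Root 37: left subtree has 1 node {29}, right has 3 {26, 12, 14}.
      Root 26: left subtree has 0 nodes { }, right has 2 {12, 14}.
        Root 14: left subtree has 1 node {12}, right has 0 { }.
  Root 9: left subtree has 3 nodes {3, 27, 16}, right has 1 {4}.
    Root 16: left subtree has 2 nodes {3, 27}, right has 0 { }.
      Root 27: left subtree has 1 node {3}, right has 0 { }.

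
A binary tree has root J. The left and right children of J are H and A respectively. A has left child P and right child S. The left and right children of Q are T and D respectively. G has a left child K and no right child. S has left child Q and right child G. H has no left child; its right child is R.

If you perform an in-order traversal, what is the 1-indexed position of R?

In-order visits the left subtree, then the node, then the right subtree.
At J: go left to H.
  At H: no left child.
  Visit H.
  At H: go right to R.
    R is a leaf — visit R.
Visit J.
At J: go right to A.
  At A: go left to P.
    P is a leaf — visit P.
  Visit A.
  At A: go right to S.
    At S: go left to Q.
      At Q: go left to T.
        T is a leaf — visit T.
      Visit Q.
      At Q: go right to D.
        D is a leaf — visit D.
    Visit S.
    At S: go right to G.
      At G: go left to K.
        K is a leaf — visit K.
      Visit G.
      At G: no right child.
Full in-order sequence: H, R, J, P, A, T, Q, D, S, K, G.

2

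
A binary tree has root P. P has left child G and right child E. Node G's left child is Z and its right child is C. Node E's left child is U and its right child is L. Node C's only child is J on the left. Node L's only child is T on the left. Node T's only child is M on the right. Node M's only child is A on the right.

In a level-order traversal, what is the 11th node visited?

Level-order visits nodes level by level from the root, left to right within each level.
Level 0: P
Level 1: G, E
Level 2: Z, C, U, L
Level 3: J, T
Level 4: M
Level 5: A
Full level-order sequence: P, G, E, Z, C, U, L, J, T, M, A.

A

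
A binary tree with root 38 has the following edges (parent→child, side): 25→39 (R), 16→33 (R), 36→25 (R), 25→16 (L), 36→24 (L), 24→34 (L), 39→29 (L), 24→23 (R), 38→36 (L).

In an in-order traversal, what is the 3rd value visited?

In-order visits the left subtree, then the node, then the right subtree.
At 38: go left to 36.
  At 36: go left to 24.
    At 24: go left to 34.
      34 is a leaf — visit 34.
    Visit 24.
    At 24: go right to 23.
      23 is a leaf — visit 23.
  Visit 36.
  At 36: go right to 25.
    At 25: go left to 16.
      At 16: no left child.
      Visit 16.
      At 16: go right to 33.
        33 is a leaf — visit 33.
    Visit 25.
    At 25: go right to 39.
      At 39: go left to 29.
        29 is a leaf — visit 29.
      Visit 39.
      At 39: no right child.
Visit 38.
At 38: no right child.
Full in-order sequence: 34, 24, 23, 36, 16, 33, 25, 29, 39, 38.

23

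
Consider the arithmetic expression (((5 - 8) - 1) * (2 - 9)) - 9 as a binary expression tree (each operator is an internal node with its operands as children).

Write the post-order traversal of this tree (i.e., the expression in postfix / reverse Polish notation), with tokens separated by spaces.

Post-order on an expression tree gives postfix notation: for each operator, emit left operand, right operand, then the operator.

5 8 - 1 - 2 9 - * 9 -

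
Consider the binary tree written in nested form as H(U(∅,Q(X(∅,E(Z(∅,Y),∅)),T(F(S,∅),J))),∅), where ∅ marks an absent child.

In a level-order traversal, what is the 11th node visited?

Y

Level-order visits nodes level by level from the root, left to right within each level.
Level 0: H
Level 1: U
Level 2: Q
Level 3: X, T
Level 4: E, F, J
Level 5: Z, S
Level 6: Y
Full level-order sequence: H, U, Q, X, T, E, F, J, Z, S, Y.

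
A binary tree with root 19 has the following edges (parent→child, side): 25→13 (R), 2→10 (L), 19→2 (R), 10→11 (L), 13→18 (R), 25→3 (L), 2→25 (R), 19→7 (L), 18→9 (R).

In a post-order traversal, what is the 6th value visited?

Post-order visits the left subtree, then the right subtree, then the node.
At 19: go left to 7.
  7 is a leaf — visit 7.
At 19: go right to 2.
  At 2: go left to 10.
    At 10: go left to 11.
      11 is a leaf — visit 11.
    At 10: no right child.
    Visit 10.
  At 2: go right to 25.
    At 25: go left to 3.
      3 is a leaf — visit 3.
    At 25: go right to 13.
      At 13: no left child.
      At 13: go right to 18.
        At 18: no left child.
        At 18: go right to 9.
          9 is a leaf — visit 9.
        Visit 18.
      Visit 13.
    Visit 25.
  Visit 2.
Visit 19.
Full post-order sequence: 7, 11, 10, 3, 9, 18, 13, 25, 2, 19.

18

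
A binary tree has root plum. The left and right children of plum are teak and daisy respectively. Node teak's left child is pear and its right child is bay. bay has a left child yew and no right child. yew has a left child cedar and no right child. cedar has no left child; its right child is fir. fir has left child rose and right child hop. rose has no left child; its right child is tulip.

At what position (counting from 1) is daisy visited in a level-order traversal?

3

Level-order visits nodes level by level from the root, left to right within each level.
Level 0: plum
Level 1: teak, daisy
Level 2: pear, bay
Level 3: yew
Level 4: cedar
Level 5: fir
Level 6: rose, hop
Level 7: tulip
Full level-order sequence: plum, teak, daisy, pear, bay, yew, cedar, fir, rose, hop, tulip.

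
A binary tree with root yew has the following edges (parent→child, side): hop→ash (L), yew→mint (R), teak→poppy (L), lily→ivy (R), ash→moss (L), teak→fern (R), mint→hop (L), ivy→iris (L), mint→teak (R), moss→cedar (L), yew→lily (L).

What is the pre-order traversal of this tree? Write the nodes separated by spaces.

yew lily ivy iris mint hop ash moss cedar teak poppy fern

Pre-order visits the node, then its left subtree, then its right subtree.
Visit yew.
At yew: go left to lily.
  Visit lily.
  At lily: no left child.
  At lily: go right to ivy.
    Visit ivy.
    At ivy: go left to iris.
      iris is a leaf — visit iris.
    At ivy: no right child.
At yew: go right to mint.
  Visit mint.
  At mint: go left to hop.
    Visit hop.
    At hop: go left to ash.
      Visit ash.
      At ash: go left to moss.
        Visit moss.
        At moss: go left to cedar.
          cedar is a leaf — visit cedar.
        At moss: no right child.
      At ash: no right child.
    At hop: no right child.
  At mint: go right to teak.
    Visit teak.
    At teak: go left to poppy.
      poppy is a leaf — visit poppy.
    At teak: go right to fern.
      fern is a leaf — visit fern.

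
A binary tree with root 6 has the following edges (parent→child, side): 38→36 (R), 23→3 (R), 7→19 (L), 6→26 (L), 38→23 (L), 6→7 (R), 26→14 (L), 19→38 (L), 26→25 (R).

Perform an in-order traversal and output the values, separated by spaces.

14 26 25 6 23 3 38 36 19 7

In-order visits the left subtree, then the node, then the right subtree.
At 6: go left to 26.
  At 26: go left to 14.
    14 is a leaf — visit 14.
  Visit 26.
  At 26: go right to 25.
    25 is a leaf — visit 25.
Visit 6.
At 6: go right to 7.
  At 7: go left to 19.
    At 19: go left to 38.
      At 38: go left to 23.
        At 23: no left child.
        Visit 23.
        At 23: go right to 3.
          3 is a leaf — visit 3.
      Visit 38.
      At 38: go right to 36.
        36 is a leaf — visit 36.
    Visit 19.
    At 19: no right child.
  Visit 7.
  At 7: no right child.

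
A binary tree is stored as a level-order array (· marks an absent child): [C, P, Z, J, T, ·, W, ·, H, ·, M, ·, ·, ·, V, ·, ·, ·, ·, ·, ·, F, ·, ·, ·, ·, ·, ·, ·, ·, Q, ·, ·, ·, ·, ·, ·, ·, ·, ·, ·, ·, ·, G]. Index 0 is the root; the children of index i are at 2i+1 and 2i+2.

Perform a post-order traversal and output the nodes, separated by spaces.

H J G F M T P Q V W Z C

Post-order visits the left subtree, then the right subtree, then the node.
At C: go left to P.
  At P: go left to J.
    At J: no left child.
    At J: go right to H.
      H is a leaf — visit H.
    Visit J.
  At P: go right to T.
    At T: no left child.
    At T: go right to M.
      At M: go left to F.
        At F: go left to G.
          G is a leaf — visit G.
        At F: no right child.
        Visit F.
      At M: no right child.
      Visit M.
    Visit T.
  Visit P.
At C: go right to Z.
  At Z: no left child.
  At Z: go right to W.
    At W: no left child.
    At W: go right to V.
      At V: no left child.
      At V: go right to Q.
        Q is a leaf — visit Q.
      Visit V.
    Visit W.
  Visit Z.
Visit C.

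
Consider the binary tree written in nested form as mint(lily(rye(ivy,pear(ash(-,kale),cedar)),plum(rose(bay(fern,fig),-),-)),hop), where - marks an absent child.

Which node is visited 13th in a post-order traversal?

Post-order visits the left subtree, then the right subtree, then the node.
At mint: go left to lily.
  At lily: go left to rye.
    At rye: go left to ivy.
      ivy is a leaf — visit ivy.
    At rye: go right to pear.
      At pear: go left to ash.
        At ash: no left child.
        At ash: go right to kale.
          kale is a leaf — visit kale.
        Visit ash.
      At pear: go right to cedar.
        cedar is a leaf — visit cedar.
      Visit pear.
    Visit rye.
  At lily: go right to plum.
    At plum: go left to rose.
      At rose: go left to bay.
        At bay: go left to fern.
          fern is a leaf — visit fern.
        At bay: go right to fig.
          fig is a leaf — visit fig.
        Visit bay.
      At rose: no right child.
      Visit rose.
    At plum: no right child.
    Visit plum.
  Visit lily.
At mint: go right to hop.
  hop is a leaf — visit hop.
Visit mint.
Full post-order sequence: ivy, kale, ash, cedar, pear, rye, fern, fig, bay, rose, plum, lily, hop, mint.

hop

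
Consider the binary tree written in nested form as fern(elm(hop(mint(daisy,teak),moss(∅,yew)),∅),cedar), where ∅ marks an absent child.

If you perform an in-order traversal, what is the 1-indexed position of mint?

2

In-order visits the left subtree, then the node, then the right subtree.
At fern: go left to elm.
  At elm: go left to hop.
    At hop: go left to mint.
      At mint: go left to daisy.
        daisy is a leaf — visit daisy.
      Visit mint.
      At mint: go right to teak.
        teak is a leaf — visit teak.
    Visit hop.
    At hop: go right to moss.
      At moss: no left child.
      Visit moss.
      At moss: go right to yew.
        yew is a leaf — visit yew.
  Visit elm.
  At elm: no right child.
Visit fern.
At fern: go right to cedar.
  cedar is a leaf — visit cedar.
Full in-order sequence: daisy, mint, teak, hop, moss, yew, elm, fern, cedar.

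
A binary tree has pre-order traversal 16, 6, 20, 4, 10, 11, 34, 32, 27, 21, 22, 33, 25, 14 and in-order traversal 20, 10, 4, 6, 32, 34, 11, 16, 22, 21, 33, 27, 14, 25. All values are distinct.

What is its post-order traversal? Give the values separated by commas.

10, 4, 20, 32, 34, 11, 6, 22, 33, 21, 14, 25, 27, 16

The first element of pre-order is the root; it splits in-order into left and right subtrees.
Root 16: left subtree has 7 nodes {20, 10, 4, 6, 32, 34, 11}, right has 6 {22, 21, 33, 27, 14, 25}.
  Root 6: left subtree has 3 nodes {20, 10, 4}, right has 3 {32, 34, 11}.
    Root 20: left subtree has 0 nodes { }, right has 2 {10, 4}.
      Root 4: left subtree has 1 node {10}, right has 0 { }.
    Root 11: left subtree has 2 nodes {32, 34}, right has 0 { }.
      Root 34: left subtree has 1 node {32}, right has 0 { }.
  Root 27: left subtree has 3 nodes {22, 21, 33}, right has 2 {14, 25}.
    Root 21: left subtree has 1 node {22}, right has 1 {33}.
    Root 25: left subtree has 1 node {14}, right has 0 { }.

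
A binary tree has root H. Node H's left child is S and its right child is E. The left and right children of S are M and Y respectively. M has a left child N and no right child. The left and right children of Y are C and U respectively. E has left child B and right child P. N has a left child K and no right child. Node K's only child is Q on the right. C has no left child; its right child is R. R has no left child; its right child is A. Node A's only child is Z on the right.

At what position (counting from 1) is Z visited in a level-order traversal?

Level-order visits nodes level by level from the root, left to right within each level.
Level 0: H
Level 1: S, E
Level 2: M, Y, B, P
Level 3: N, C, U
Level 4: K, R
Level 5: Q, A
Level 6: Z
Full level-order sequence: H, S, E, M, Y, B, P, N, C, U, K, R, Q, A, Z.

15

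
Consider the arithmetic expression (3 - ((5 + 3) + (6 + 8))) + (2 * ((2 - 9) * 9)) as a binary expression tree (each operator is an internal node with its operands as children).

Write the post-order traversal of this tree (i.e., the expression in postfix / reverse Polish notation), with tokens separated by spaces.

Post-order on an expression tree gives postfix notation: for each operator, emit left operand, right operand, then the operator.

3 5 3 + 6 8 + + - 2 2 9 - 9 * * +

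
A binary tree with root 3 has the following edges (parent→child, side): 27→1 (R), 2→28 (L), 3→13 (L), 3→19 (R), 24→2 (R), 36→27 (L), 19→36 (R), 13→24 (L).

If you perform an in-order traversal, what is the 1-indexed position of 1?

8

In-order visits the left subtree, then the node, then the right subtree.
At 3: go left to 13.
  At 13: go left to 24.
    At 24: no left child.
    Visit 24.
    At 24: go right to 2.
      At 2: go left to 28.
        28 is a leaf — visit 28.
      Visit 2.
      At 2: no right child.
  Visit 13.
  At 13: no right child.
Visit 3.
At 3: go right to 19.
  At 19: no left child.
  Visit 19.
  At 19: go right to 36.
    At 36: go left to 27.
      At 27: no left child.
      Visit 27.
      At 27: go right to 1.
        1 is a leaf — visit 1.
    Visit 36.
    At 36: no right child.
Full in-order sequence: 24, 28, 2, 13, 3, 19, 27, 1, 36.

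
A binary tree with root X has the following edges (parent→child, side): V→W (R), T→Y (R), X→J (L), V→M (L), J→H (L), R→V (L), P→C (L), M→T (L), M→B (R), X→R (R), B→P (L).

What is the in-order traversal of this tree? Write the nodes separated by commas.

H, J, X, T, Y, M, C, P, B, V, W, R

In-order visits the left subtree, then the node, then the right subtree.
At X: go left to J.
  At J: go left to H.
    H is a leaf — visit H.
  Visit J.
  At J: no right child.
Visit X.
At X: go right to R.
  At R: go left to V.
    At V: go left to M.
      At M: go left to T.
        At T: no left child.
        Visit T.
        At T: go right to Y.
          Y is a leaf — visit Y.
      Visit M.
      At M: go right to B.
        At B: go left to P.
          At P: go left to C.
            C is a leaf — visit C.
          Visit P.
          At P: no right child.
        Visit B.
        At B: no right child.
    Visit V.
    At V: go right to W.
      W is a leaf — visit W.
  Visit R.
  At R: no right child.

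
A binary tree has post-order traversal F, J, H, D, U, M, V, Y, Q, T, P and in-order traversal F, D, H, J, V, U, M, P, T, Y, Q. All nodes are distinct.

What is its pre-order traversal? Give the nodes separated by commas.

The last element of post-order is the root; it splits in-order into left and right subtrees.
Root P: left subtree has 7 nodes {F, D, H, J, V, U, M}, right has 3 {T, Y, Q}.
  Root V: left subtree has 4 nodes {F, D, H, J}, right has 2 {U, M}.
    Root D: left subtree has 1 node {F}, right has 2 {H, J}.
      Root H: left subtree has 0 nodes { }, right has 1 {J}.
    Root M: left subtree has 1 node {U}, right has 0 { }.
  Root T: left subtree has 0 nodes { }, right has 2 {Y, Q}.
    Root Q: left subtree has 1 node {Y}, right has 0 { }.

P, V, D, F, H, J, M, U, T, Q, Y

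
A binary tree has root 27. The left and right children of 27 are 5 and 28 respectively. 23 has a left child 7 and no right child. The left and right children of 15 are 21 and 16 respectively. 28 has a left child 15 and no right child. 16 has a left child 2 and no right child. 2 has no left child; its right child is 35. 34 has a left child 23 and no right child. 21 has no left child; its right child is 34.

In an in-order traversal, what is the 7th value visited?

In-order visits the left subtree, then the node, then the right subtree.
At 27: go left to 5.
  5 is a leaf — visit 5.
Visit 27.
At 27: go right to 28.
  At 28: go left to 15.
    At 15: go left to 21.
      At 21: no left child.
      Visit 21.
      At 21: go right to 34.
        At 34: go left to 23.
          At 23: go left to 7.
            7 is a leaf — visit 7.
          Visit 23.
          At 23: no right child.
        Visit 34.
        At 34: no right child.
    Visit 15.
    At 15: go right to 16.
      At 16: go left to 2.
        At 2: no left child.
        Visit 2.
        At 2: go right to 35.
          35 is a leaf — visit 35.
      Visit 16.
      At 16: no right child.
  Visit 28.
  At 28: no right child.
Full in-order sequence: 5, 27, 21, 7, 23, 34, 15, 2, 35, 16, 28.

15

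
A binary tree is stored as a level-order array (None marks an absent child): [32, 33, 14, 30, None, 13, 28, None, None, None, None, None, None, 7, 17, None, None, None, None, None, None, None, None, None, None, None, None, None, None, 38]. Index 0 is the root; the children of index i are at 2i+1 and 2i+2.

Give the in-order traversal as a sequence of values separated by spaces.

In-order visits the left subtree, then the node, then the right subtree.
At 32: go left to 33.
  At 33: go left to 30.
    30 is a leaf — visit 30.
  Visit 33.
  At 33: no right child.
Visit 32.
At 32: go right to 14.
  At 14: go left to 13.
    13 is a leaf — visit 13.
  Visit 14.
  At 14: go right to 28.
    At 28: go left to 7.
      7 is a leaf — visit 7.
    Visit 28.
    At 28: go right to 17.
      At 17: go left to 38.
        38 is a leaf — visit 38.
      Visit 17.
      At 17: no right child.

30 33 32 13 14 7 28 38 17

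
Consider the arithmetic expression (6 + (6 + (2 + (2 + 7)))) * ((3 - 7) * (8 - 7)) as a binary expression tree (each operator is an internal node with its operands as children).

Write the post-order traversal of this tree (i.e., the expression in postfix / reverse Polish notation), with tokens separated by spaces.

Post-order on an expression tree gives postfix notation: for each operator, emit left operand, right operand, then the operator.

6 6 2 2 7 + + + + 3 7 - 8 7 - * *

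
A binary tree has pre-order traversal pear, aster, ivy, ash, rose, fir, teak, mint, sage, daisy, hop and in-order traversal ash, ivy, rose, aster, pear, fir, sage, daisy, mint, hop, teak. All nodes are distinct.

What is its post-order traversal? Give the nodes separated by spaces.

ash rose ivy aster daisy sage hop mint teak fir pear

The first element of pre-order is the root; it splits in-order into left and right subtrees.
Root pear: left subtree has 4 nodes {ash, ivy, rose, aster}, right has 6 {fir, sage, daisy, mint, hop, teak}.
  Root aster: left subtree has 3 nodes {ash, ivy, rose}, right has 0 { }.
    Root ivy: left subtree has 1 node {ash}, right has 1 {rose}.
  Root fir: left subtree has 0 nodes { }, right has 5 {sage, daisy, mint, hop, teak}.
    Root teak: left subtree has 4 nodes {sage, daisy, mint, hop}, right has 0 { }.
      Root mint: left subtree has 2 nodes {sage, daisy}, right has 1 {hop}.
        Root sage: left subtree has 0 nodes { }, right has 1 {daisy}.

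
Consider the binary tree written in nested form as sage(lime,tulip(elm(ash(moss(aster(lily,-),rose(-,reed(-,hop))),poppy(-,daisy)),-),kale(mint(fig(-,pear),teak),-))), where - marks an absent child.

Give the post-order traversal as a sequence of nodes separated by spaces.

Post-order visits the left subtree, then the right subtree, then the node.
At sage: go left to lime.
  lime is a leaf — visit lime.
At sage: go right to tulip.
  At tulip: go left to elm.
    At elm: go left to ash.
      At ash: go left to moss.
        At moss: go left to aster.
          At aster: go left to lily.
            lily is a leaf — visit lily.
          At aster: no right child.
          Visit aster.
        At moss: go right to rose.
          At rose: no left child.
          At rose: go right to reed.
            At reed: no left child.
            At reed: go right to hop.
              hop is a leaf — visit hop.
            Visit reed.
          Visit rose.
        Visit moss.
      At ash: go right to poppy.
        At poppy: no left child.
        At poppy: go right to daisy.
          daisy is a leaf — visit daisy.
        Visit poppy.
      Visit ash.
    At elm: no right child.
    Visit elm.
  At tulip: go right to kale.
    At kale: go left to mint.
      At mint: go left to fig.
        At fig: no left child.
        At fig: go right to pear.
          pear is a leaf — visit pear.
        Visit fig.
      At mint: go right to teak.
        teak is a leaf — visit teak.
      Visit mint.
    At kale: no right child.
    Visit kale.
  Visit tulip.
Visit sage.

lime lily aster hop reed rose moss daisy poppy ash elm pear fig teak mint kale tulip sage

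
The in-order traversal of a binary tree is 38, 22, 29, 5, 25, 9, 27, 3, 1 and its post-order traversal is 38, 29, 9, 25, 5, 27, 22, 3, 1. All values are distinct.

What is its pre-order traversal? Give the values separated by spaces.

1 3 22 38 27 5 29 25 9

The last element of post-order is the root; it splits in-order into left and right subtrees.
Root 1: left subtree has 8 nodes {38, 22, 29, 5, 25, 9, 27, 3}, right has 0 { }.
  Root 3: left subtree has 7 nodes {38, 22, 29, 5, 25, 9, 27}, right has 0 { }.
    Root 22: left subtree has 1 node {38}, right has 5 {29, 5, 25, 9, 27}.
      Root 27: left subtree has 4 nodes {29, 5, 25, 9}, right has 0 { }.
        Root 5: left subtree has 1 node {29}, right has 2 {25, 9}.
          Root 25: left subtree has 0 nodes { }, right has 1 {9}.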